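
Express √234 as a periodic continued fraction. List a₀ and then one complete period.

[15; 3, 2, 1, 2, 1, 2, 3, 30]

a₀ = ⌊√234⌋ = 15.
With m₀=0, d₀=1 and mₖ₊₁ = dₖaₖ − mₖ, dₖ₊₁ = (n − mₖ₊₁²)/dₖ, aₖ₊₁ = ⌊(a₀+mₖ₊₁)/dₖ₊₁⌋:
  k=1: m=15, d=9, a=3
  k=2: m=12, d=10, a=2
  k=3: m=8, d=17, a=1
  k=4: m=9, d=9, a=2
  k=5: m=9, d=17, a=1
  k=6: m=8, d=10, a=2
  k=7: m=12, d=9, a=3
  k=8: m=15, d=1, a=30
d=1 and a=2a₀=30 at k=8, so the next step gives (m, d) = (15, 9) again — its k=1 value — and the period has length 8.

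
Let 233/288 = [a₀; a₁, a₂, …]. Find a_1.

1

233 = 0·288 + 233   →  a_0 = 0
288 = 1·233 + 55   →  a_1 = 1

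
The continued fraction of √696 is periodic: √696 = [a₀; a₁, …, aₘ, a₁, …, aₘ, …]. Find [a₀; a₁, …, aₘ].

a₀ = ⌊√696⌋ = 26.
With m₀=0, d₀=1 and mₖ₊₁ = dₖaₖ − mₖ, dₖ₊₁ = (n − mₖ₊₁²)/dₖ, aₖ₊₁ = ⌊(a₀+mₖ₊₁)/dₖ₊₁⌋:
  k=1: m=26, d=20, a=2
  k=2: m=14, d=25, a=1
  k=3: m=11, d=23, a=1
  k=4: m=12, d=24, a=1
  k=5: m=12, d=23, a=1
  k=6: m=11, d=25, a=1
  k=7: m=14, d=20, a=2
  k=8: m=26, d=1, a=52
d=1 and a=2a₀=52 at k=8, so the next step gives (m, d) = (26, 20) again — its k=1 value — and the period has length 8.

[26; 2, 1, 1, 1, 1, 1, 2, 52]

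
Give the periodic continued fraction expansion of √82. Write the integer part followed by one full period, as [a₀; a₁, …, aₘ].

a₀ = ⌊√82⌋ = 9.
With m₀=0, d₀=1 and mₖ₊₁ = dₖaₖ − mₖ, dₖ₊₁ = (n − mₖ₊₁²)/dₖ, aₖ₊₁ = ⌊(a₀+mₖ₊₁)/dₖ₊₁⌋:
  k=1: m=9, d=1, a=18
d=1 and a=2a₀=18 at k=1, so the next step gives (m, d) = (9, 1) again — its k=1 value — and the period has length 1.

[9; 18]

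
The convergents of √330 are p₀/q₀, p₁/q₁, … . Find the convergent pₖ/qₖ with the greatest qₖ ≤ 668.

3942/217

√330 = [18; 6, 36, …] (period length 2).
Convergents:
  p_0/q_0 = 18/1
  p_1/q_1 = 109/6
  p_2/q_2 = 3942/217
  p_3/q_3 = 23761/1308
q_2 = 217 ≤ 668 < 1308 = q_3, so the answer is 3942/217.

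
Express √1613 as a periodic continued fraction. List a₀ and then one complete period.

[40; 6, 6, 80]

a₀ = ⌊√1613⌋ = 40.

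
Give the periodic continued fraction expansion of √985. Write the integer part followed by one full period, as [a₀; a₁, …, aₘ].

a₀ = ⌊√985⌋ = 31.

[31; 2, 1, 1, 2, 62]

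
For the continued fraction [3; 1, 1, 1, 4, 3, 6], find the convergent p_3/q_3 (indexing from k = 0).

Using pₖ = aₖpₖ₋₁ + pₖ₋₂, qₖ = aₖqₖ₋₁ + qₖ₋₂ (with p₋₁=1, p₋₂=0, q₋₁=0, q₋₂=1):
  k=0: a=3, p=3, q=1
  k=1: a=1, p=4, q=1
  k=2: a=1, p=7, q=2
  k=3: a=1, p=11, q=3

11/3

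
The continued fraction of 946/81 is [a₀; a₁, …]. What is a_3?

8

946 = 11·81 + 55   →  a_0 = 11
81 = 1·55 + 26   →  a_1 = 1
55 = 2·26 + 3   →  a_2 = 2
26 = 8·3 + 2   →  a_3 = 8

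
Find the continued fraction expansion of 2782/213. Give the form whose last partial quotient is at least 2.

[13; 16, 2, 1, 1, 2]

2782 = 13×213 + 13
213 = 16×13 + 5
13 = 2×5 + 3
5 = 1×3 + 2
3 = 1×2 + 1
2 = 2×1 + 0  (stop)
So 2782/213 = [13; 16, 2, 1, 1, 2].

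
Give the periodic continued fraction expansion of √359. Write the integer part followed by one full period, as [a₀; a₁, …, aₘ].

[18; 1, 17, 1, 36]

a₀ = ⌊√359⌋ = 18.
With m₀=0, d₀=1 and mₖ₊₁ = dₖaₖ − mₖ, dₖ₊₁ = (n − mₖ₊₁²)/dₖ, aₖ₊₁ = ⌊(a₀+mₖ₊₁)/dₖ₊₁⌋:
  k=1: m=18, d=35, a=1
  k=2: m=17, d=2, a=17
  k=3: m=17, d=35, a=1
  k=4: m=18, d=1, a=36
d=1 and a=2a₀=36 at k=4, so the next step gives (m, d) = (18, 35) again — its k=1 value — and the period has length 4.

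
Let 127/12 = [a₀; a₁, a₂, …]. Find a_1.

1

127 = 10·12 + 7   →  a_0 = 10
12 = 1·7 + 5   →  a_1 = 1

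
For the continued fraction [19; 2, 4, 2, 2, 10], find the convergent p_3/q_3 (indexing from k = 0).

Using pₖ = aₖpₖ₋₁ + pₖ₋₂, qₖ = aₖqₖ₋₁ + qₖ₋₂ (with p₋₁=1, p₋₂=0, q₋₁=0, q₋₂=1):
  k=0: a=19, p=19, q=1
  k=1: a=2, p=39, q=2
  k=2: a=4, p=175, q=9
  k=3: a=2, p=389, q=20

389/20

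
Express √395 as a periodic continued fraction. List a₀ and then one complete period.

a₀ = ⌊√395⌋ = 19.
With m₀=0, d₀=1 and mₖ₊₁ = dₖaₖ − mₖ, dₖ₊₁ = (n − mₖ₊₁²)/dₖ, aₖ₊₁ = ⌊(a₀+mₖ₊₁)/dₖ₊₁⌋:
  k=1: m=19, d=34, a=1
  k=2: m=15, d=5, a=6
  k=3: m=15, d=34, a=1
  k=4: m=19, d=1, a=38
d=1 and a=2a₀=38 at k=4, so the next step gives (m, d) = (19, 34) again — its k=1 value — and the period has length 4.

[19; 1, 6, 1, 38]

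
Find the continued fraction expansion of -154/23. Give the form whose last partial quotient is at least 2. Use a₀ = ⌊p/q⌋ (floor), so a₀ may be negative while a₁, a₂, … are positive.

[-7; 3, 3, 2]

-154 = -7*23 + 7
23 = 3*7 + 2
7 = 3*2 + 1
2 = 2*1 + 0  (stop)
So -154/23 = [-7; 3, 3, 2].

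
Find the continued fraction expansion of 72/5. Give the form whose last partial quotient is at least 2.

[14; 2, 2]

72 = 14×5 + 2
5 = 2×2 + 1
2 = 2×1 + 0  (stop)
So 72/5 = [14; 2, 2].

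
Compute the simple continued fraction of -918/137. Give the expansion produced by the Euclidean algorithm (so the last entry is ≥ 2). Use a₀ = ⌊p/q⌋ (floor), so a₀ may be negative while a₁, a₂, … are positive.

[-7; 3, 2, 1, 13]

-918 = -7×137 + 41
137 = 3×41 + 14
41 = 2×14 + 13
14 = 1×13 + 1
13 = 13×1 + 0  (stop)
So -918/137 = [-7; 3, 2, 1, 13].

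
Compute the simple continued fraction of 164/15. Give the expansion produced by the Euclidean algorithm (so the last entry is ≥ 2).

164 = 10·15 + 14
15 = 1·14 + 1
14 = 14·1 + 0  (stop)
So 164/15 = [10; 1, 14].

[10; 1, 14]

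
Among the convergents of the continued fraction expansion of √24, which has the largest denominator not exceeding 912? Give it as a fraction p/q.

4316/881

√24 = [4; 1, 8, …] (period length 2).
Convergents:
  p_0/q_0 = 4/1
  p_1/q_1 = 5/1
  p_2/q_2 = 44/9
  p_3/q_3 = 49/10
  p_4/q_4 = 436/89
  p_5/q_5 = 485/99
  p_6/q_6 = 4316/881
  p_7/q_7 = 4801/980
q_6 = 881 ≤ 912 < 980 = q_7, so the answer is 4316/881.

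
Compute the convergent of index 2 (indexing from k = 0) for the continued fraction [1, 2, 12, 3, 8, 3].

Using pₖ = aₖpₖ₋₁ + pₖ₋₂, qₖ = aₖqₖ₋₁ + qₖ₋₂ (with p₋₁=1, p₋₂=0, q₋₁=0, q₋₂=1):
  k=0: a=1, p=1, q=1
  k=1: a=2, p=3, q=2
  k=2: a=12, p=37, q=25

37/25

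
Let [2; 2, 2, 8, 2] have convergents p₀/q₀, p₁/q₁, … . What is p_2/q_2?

12/5

Using pₖ = aₖpₖ₋₁ + pₖ₋₂, qₖ = aₖqₖ₋₁ + qₖ₋₂ (with p₋₁=1, p₋₂=0, q₋₁=0, q₋₂=1):
  k=0: a=2, p=2, q=1
  k=1: a=2, p=5, q=2
  k=2: a=2, p=12, q=5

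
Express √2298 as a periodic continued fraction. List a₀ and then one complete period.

[47; 1, 14, 1, 94]

a₀ = ⌊√2298⌋ = 47.
With m₀=0, d₀=1 and mₖ₊₁ = dₖaₖ − mₖ, dₖ₊₁ = (n − mₖ₊₁²)/dₖ, aₖ₊₁ = ⌊(a₀+mₖ₊₁)/dₖ₊₁⌋:
  k=1: m=47, d=89, a=1
  k=2: m=42, d=6, a=14
  k=3: m=42, d=89, a=1
  k=4: m=47, d=1, a=94
d=1 and a=2a₀=94 at k=4, so the next step gives (m, d) = (47, 89) again — its k=1 value — and the period has length 4.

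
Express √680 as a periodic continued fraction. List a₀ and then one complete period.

[26; 13, 52]

a₀ = ⌊√680⌋ = 26.
With m₀=0, d₀=1 and mₖ₊₁ = dₖaₖ − mₖ, dₖ₊₁ = (n − mₖ₊₁²)/dₖ, aₖ₊₁ = ⌊(a₀+mₖ₊₁)/dₖ₊₁⌋:
  k=1: m=26, d=4, a=13
  k=2: m=26, d=1, a=52
d=1 and a=2a₀=52 at k=2, so the next step gives (m, d) = (26, 4) again — its k=1 value — and the period has length 2.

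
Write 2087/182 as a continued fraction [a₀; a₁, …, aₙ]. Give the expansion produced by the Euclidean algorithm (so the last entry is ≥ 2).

2087 = 11×182 + 85
182 = 2×85 + 12
85 = 7×12 + 1
12 = 12×1 + 0  (stop)
So 2087/182 = [11; 2, 7, 12].

[11; 2, 7, 12]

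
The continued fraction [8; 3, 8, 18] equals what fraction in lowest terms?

3769/453

Using pₖ = aₖpₖ₋₁ + pₖ₋₂ and qₖ = aₖqₖ₋₁ + qₖ₋₂:
  k=0: a=8, p=8, q=1
  k=1: a=3, p=25, q=3
  k=2: a=8, p=208, q=25
  k=3: a=18, p=3769, q=453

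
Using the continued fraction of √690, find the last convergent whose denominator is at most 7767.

√690 = [26; 3, 1, 2, 1, 3, 52, …] (period length 6).
Convergents:
  p_0/q_0 = 26/1
  p_1/q_1 = 79/3
  p_2/q_2 = 105/4
  p_3/q_3 = 289/11
  p_4/q_4 = 394/15
  p_5/q_5 = 1471/56
  p_6/q_6 = 76886/2927
  p_7/q_7 = 232129/8837
q_6 = 2927 ≤ 7767 < 8837 = q_7, so the answer is 76886/2927.

76886/2927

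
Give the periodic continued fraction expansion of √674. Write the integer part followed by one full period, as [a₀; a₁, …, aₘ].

[25; 1, 24, 1, 50]

a₀ = ⌊√674⌋ = 25.
With m₀=0, d₀=1 and mₖ₊₁ = dₖaₖ − mₖ, dₖ₊₁ = (n − mₖ₊₁²)/dₖ, aₖ₊₁ = ⌊(a₀+mₖ₊₁)/dₖ₊₁⌋:
  k=1: m=25, d=49, a=1
  k=2: m=24, d=2, a=24
  k=3: m=24, d=49, a=1
  k=4: m=25, d=1, a=50
d=1 and a=2a₀=50 at k=4, so the next step gives (m, d) = (25, 49) again — its k=1 value — and the period has length 4.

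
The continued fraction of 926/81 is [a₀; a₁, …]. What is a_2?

926 = 11·81 + 35   →  a_0 = 11
81 = 2·35 + 11   →  a_1 = 2
35 = 3·11 + 2   →  a_2 = 3

3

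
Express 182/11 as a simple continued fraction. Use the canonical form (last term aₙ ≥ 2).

182 = 16·11 + 6
11 = 1·6 + 5
6 = 1·5 + 1
5 = 5·1 + 0  (stop)
So 182/11 = [16; 1, 1, 5].

[16; 1, 1, 5]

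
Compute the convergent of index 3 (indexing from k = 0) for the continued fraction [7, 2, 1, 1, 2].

37/5

Using pₖ = aₖpₖ₋₁ + pₖ₋₂, qₖ = aₖqₖ₋₁ + qₖ₋₂ (with p₋₁=1, p₋₂=0, q₋₁=0, q₋₂=1):
  k=0: a=7, p=7, q=1
  k=1: a=2, p=15, q=2
  k=2: a=1, p=22, q=3
  k=3: a=1, p=37, q=5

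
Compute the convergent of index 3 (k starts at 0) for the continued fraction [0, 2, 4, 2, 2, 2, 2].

Using pₖ = aₖpₖ₋₁ + pₖ₋₂, qₖ = aₖqₖ₋₁ + qₖ₋₂ (with p₋₁=1, p₋₂=0, q₋₁=0, q₋₂=1):
  k=0: a=0, p=0, q=1
  k=1: a=2, p=1, q=2
  k=2: a=4, p=4, q=9
  k=3: a=2, p=9, q=20

9/20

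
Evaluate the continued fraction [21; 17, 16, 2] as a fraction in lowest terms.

11856/563

Using pₖ = aₖpₖ₋₁ + pₖ₋₂ and qₖ = aₖqₖ₋₁ + qₖ₋₂:
  k=0: a=21, p=21, q=1
  k=1: a=17, p=358, q=17
  k=2: a=16, p=5749, q=273
  k=3: a=2, p=11856, q=563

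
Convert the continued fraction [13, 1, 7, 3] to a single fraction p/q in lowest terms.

347/25

Using pₖ = aₖpₖ₋₁ + pₖ₋₂ and qₖ = aₖqₖ₋₁ + qₖ₋₂:
  k=0: a=13, p=13, q=1
  k=1: a=1, p=14, q=1
  k=2: a=7, p=111, q=8
  k=3: a=3, p=347, q=25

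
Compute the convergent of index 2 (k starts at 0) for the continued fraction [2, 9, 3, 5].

59/28

Using pₖ = aₖpₖ₋₁ + pₖ₋₂, qₖ = aₖqₖ₋₁ + qₖ₋₂ (with p₋₁=1, p₋₂=0, q₋₁=0, q₋₂=1):
  k=0: a=2, p=2, q=1
  k=1: a=9, p=19, q=9
  k=2: a=3, p=59, q=28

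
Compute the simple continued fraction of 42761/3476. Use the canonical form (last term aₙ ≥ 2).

[12; 3, 3, 5, 3, 3, 1, 4]

42761 = 12×3476 + 1049
3476 = 3×1049 + 329
1049 = 3×329 + 62
329 = 5×62 + 19
62 = 3×19 + 5
19 = 3×5 + 4
5 = 1×4 + 1
4 = 4×1 + 0  (stop)
So 42761/3476 = [12; 3, 3, 5, 3, 3, 1, 4].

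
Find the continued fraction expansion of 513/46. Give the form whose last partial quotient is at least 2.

513 = 11·46 + 7
46 = 6·7 + 4
7 = 1·4 + 3
4 = 1·3 + 1
3 = 3·1 + 0  (stop)
So 513/46 = [11; 6, 1, 1, 3].

[11; 6, 1, 1, 3]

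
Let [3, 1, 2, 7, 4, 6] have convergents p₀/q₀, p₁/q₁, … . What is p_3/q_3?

Using pₖ = aₖpₖ₋₁ + pₖ₋₂, qₖ = aₖqₖ₋₁ + qₖ₋₂ (with p₋₁=1, p₋₂=0, q₋₁=0, q₋₂=1):
  k=0: a=3, p=3, q=1
  k=1: a=1, p=4, q=1
  k=2: a=2, p=11, q=3
  k=3: a=7, p=81, q=22

81/22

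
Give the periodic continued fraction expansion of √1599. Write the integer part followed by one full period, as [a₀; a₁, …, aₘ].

[39; 1, 78]

a₀ = ⌊√1599⌋ = 39.
With m₀=0, d₀=1 and mₖ₊₁ = dₖaₖ − mₖ, dₖ₊₁ = (n − mₖ₊₁²)/dₖ, aₖ₊₁ = ⌊(a₀+mₖ₊₁)/dₖ₊₁⌋:
  k=1: m=39, d=78, a=1
  k=2: m=39, d=1, a=78
d=1 and a=2a₀=78 at k=2, so the next step gives (m, d) = (39, 78) again — its k=1 value — and the period has length 2.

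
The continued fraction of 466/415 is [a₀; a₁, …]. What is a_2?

7

466 = 1·415 + 51   →  a_0 = 1
415 = 8·51 + 7   →  a_1 = 8
51 = 7·7 + 2   →  a_2 = 7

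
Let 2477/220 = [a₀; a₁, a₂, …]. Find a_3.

2477 = 11·220 + 57   →  a_0 = 11
220 = 3·57 + 49   →  a_1 = 3
57 = 1·49 + 8   →  a_2 = 1
49 = 6·8 + 1   →  a_3 = 6

6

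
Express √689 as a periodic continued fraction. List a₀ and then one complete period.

[26; 4, 52]

a₀ = ⌊√689⌋ = 26.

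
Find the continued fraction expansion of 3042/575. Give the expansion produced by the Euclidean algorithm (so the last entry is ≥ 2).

[5; 3, 2, 3, 1, 8, 2]

3042 = 5*575 + 167
575 = 3*167 + 74
167 = 2*74 + 19
74 = 3*19 + 17
19 = 1*17 + 2
17 = 8*2 + 1
2 = 2*1 + 0  (stop)
So 3042/575 = [5; 3, 2, 3, 1, 8, 2].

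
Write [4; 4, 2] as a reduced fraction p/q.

38/9

Fold from the inside: start with 2/1.
  4 + 1/2 = 9/2
  4 + 2/9 = 38/9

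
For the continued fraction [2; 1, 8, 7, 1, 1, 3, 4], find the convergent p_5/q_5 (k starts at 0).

Using pₖ = aₖpₖ₋₁ + pₖ₋₂, qₖ = aₖqₖ₋₁ + qₖ₋₂ (with p₋₁=1, p₋₂=0, q₋₁=0, q₋₂=1):
  k=0: a=2, p=2, q=1
  k=1: a=1, p=3, q=1
  k=2: a=8, p=26, q=9
  k=3: a=7, p=185, q=64
  k=4: a=1, p=211, q=73
  k=5: a=1, p=396, q=137

396/137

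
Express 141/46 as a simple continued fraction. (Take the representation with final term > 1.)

[3; 15, 3]

141 = 3*46 + 3
46 = 15*3 + 1
3 = 3*1 + 0  (stop)
So 141/46 = [3; 15, 3].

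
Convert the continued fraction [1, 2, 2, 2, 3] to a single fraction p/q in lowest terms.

Using pₖ = aₖpₖ₋₁ + pₖ₋₂ and qₖ = aₖqₖ₋₁ + qₖ₋₂:
  k=0: a=1, p=1, q=1
  k=1: a=2, p=3, q=2
  k=2: a=2, p=7, q=5
  k=3: a=2, p=17, q=12
  k=4: a=3, p=58, q=41

58/41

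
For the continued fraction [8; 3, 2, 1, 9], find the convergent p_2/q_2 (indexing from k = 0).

58/7

Using pₖ = aₖpₖ₋₁ + pₖ₋₂, qₖ = aₖqₖ₋₁ + qₖ₋₂ (with p₋₁=1, p₋₂=0, q₋₁=0, q₋₂=1):
  k=0: a=8, p=8, q=1
  k=1: a=3, p=25, q=3
  k=2: a=2, p=58, q=7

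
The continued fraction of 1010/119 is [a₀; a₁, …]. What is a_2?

19

1010 = 8·119 + 58   →  a_0 = 8
119 = 2·58 + 3   →  a_1 = 2
58 = 19·3 + 1   →  a_2 = 19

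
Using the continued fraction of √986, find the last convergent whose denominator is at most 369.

9797/312

√986 = [31; 2, 2, 62, …] (period length 3).
Convergents:
  p_0/q_0 = 31/1
  p_1/q_1 = 63/2
  p_2/q_2 = 157/5
  p_3/q_3 = 9797/312
  p_4/q_4 = 19751/629
q_3 = 312 ≤ 369 < 629 = q_4, so the answer is 9797/312.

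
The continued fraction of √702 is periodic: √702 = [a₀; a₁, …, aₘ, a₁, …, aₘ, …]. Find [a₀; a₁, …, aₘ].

a₀ = ⌊√702⌋ = 26.
With m₀=0, d₀=1 and mₖ₊₁ = dₖaₖ − mₖ, dₖ₊₁ = (n − mₖ₊₁²)/dₖ, aₖ₊₁ = ⌊(a₀+mₖ₊₁)/dₖ₊₁⌋:
  k=1: m=26, d=26, a=2
  k=2: m=26, d=1, a=52
d=1 and a=2a₀=52 at k=2, so the next step gives (m, d) = (26, 26) again — its k=1 value — and the period has length 2.

[26; 2, 52]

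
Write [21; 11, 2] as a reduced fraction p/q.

485/23

Fold from the inside: start with 2/1.
  11 + 1/2 = 23/2
  21 + 2/23 = 485/23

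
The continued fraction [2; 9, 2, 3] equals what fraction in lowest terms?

139/66

Using pₖ = aₖpₖ₋₁ + pₖ₋₂ and qₖ = aₖqₖ₋₁ + qₖ₋₂:
  k=0: a=2, p=2, q=1
  k=1: a=9, p=19, q=9
  k=2: a=2, p=40, q=19
  k=3: a=3, p=139, q=66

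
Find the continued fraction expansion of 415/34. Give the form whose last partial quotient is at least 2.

[12; 4, 1, 6]

415 = 12×34 + 7
34 = 4×7 + 6
7 = 1×6 + 1
6 = 6×1 + 0  (stop)
So 415/34 = [12; 4, 1, 6].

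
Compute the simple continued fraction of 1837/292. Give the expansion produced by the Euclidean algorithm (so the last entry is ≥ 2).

[6; 3, 2, 3, 2, 1, 3]

1837 = 6·292 + 85
292 = 3·85 + 37
85 = 2·37 + 11
37 = 3·11 + 4
11 = 2·4 + 3
4 = 1·3 + 1
3 = 3·1 + 0  (stop)
So 1837/292 = [6; 3, 2, 3, 2, 1, 3].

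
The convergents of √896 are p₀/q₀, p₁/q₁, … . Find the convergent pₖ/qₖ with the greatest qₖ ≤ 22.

449/15

√896 = [29; 1, 13, 1, 58, …] (period length 4).
Convergents:
  p_0/q_0 = 29/1
  p_1/q_1 = 30/1
  p_2/q_2 = 419/14
  p_3/q_3 = 449/15
  p_4/q_4 = 26461/884
q_3 = 15 ≤ 22 < 884 = q_4, so the answer is 449/15.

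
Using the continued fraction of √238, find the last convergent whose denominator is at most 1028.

11663/756

√238 = [15; 2, 2, 1, 14, 1, 2, 2, 30, …] (period length 8).
Convergents:
  p_0/q_0 = 15/1
  p_1/q_1 = 31/2
  p_2/q_2 = 77/5
  p_3/q_3 = 108/7
  p_4/q_4 = 1589/103
  p_5/q_5 = 1697/110
  p_6/q_6 = 4983/323
  p_7/q_7 = 11663/756
  p_8/q_8 = 354873/23003
q_7 = 756 ≤ 1028 < 23003 = q_8, so the answer is 11663/756.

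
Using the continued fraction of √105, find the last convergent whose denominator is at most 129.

√105 = [10; 4, 20, …] (period length 2).
Convergents:
  p_0/q_0 = 10/1
  p_1/q_1 = 41/4
  p_2/q_2 = 830/81
  p_3/q_3 = 3361/328
q_2 = 81 ≤ 129 < 328 = q_3, so the answer is 830/81.

830/81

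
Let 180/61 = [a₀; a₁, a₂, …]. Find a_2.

19

180 = 2·61 + 58   →  a_0 = 2
61 = 1·58 + 3   →  a_1 = 1
58 = 19·3 + 1   →  a_2 = 19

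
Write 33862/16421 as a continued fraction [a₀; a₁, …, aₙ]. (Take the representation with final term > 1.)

[2; 16, 10, 10, 10]

33862 = 2×16421 + 1020
16421 = 16×1020 + 101
1020 = 10×101 + 10
101 = 10×10 + 1
10 = 10×1 + 0  (stop)
So 33862/16421 = [2; 16, 10, 10, 10].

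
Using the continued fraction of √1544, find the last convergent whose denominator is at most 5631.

111555/2839

√1544 = [39; 3, 2, 2, 9, 2, 2, 3, 78, …] (period length 8).
Convergents:
  p_0/q_0 = 39/1
  p_1/q_1 = 118/3
  p_2/q_2 = 275/7
  p_3/q_3 = 668/17
  p_4/q_4 = 6287/160
  p_5/q_5 = 13242/337
  p_6/q_6 = 32771/834
  p_7/q_7 = 111555/2839
  p_8/q_8 = 8734061/222276
q_7 = 2839 ≤ 5631 < 222276 = q_8, so the answer is 111555/2839.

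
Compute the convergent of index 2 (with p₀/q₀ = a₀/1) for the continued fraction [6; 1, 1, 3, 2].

Using pₖ = aₖpₖ₋₁ + pₖ₋₂, qₖ = aₖqₖ₋₁ + qₖ₋₂ (with p₋₁=1, p₋₂=0, q₋₁=0, q₋₂=1):
  k=0: a=6, p=6, q=1
  k=1: a=1, p=7, q=1
  k=2: a=1, p=13, q=2

13/2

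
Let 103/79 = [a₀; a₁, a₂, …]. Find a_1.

3

103 = 1·79 + 24   →  a_0 = 1
79 = 3·24 + 7   →  a_1 = 3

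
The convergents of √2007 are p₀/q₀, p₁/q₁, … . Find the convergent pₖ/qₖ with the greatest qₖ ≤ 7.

224/5

√2007 = [44; 1, 3, 1, 88, …] (period length 4).
Convergents:
  p_0/q_0 = 44/1
  p_1/q_1 = 45/1
  p_2/q_2 = 179/4
  p_3/q_3 = 224/5
  p_4/q_4 = 19891/444
q_3 = 5 ≤ 7 < 444 = q_4, so the answer is 224/5.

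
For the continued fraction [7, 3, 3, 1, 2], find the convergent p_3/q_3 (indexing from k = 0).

Using pₖ = aₖpₖ₋₁ + pₖ₋₂, qₖ = aₖqₖ₋₁ + qₖ₋₂ (with p₋₁=1, p₋₂=0, q₋₁=0, q₋₂=1):
  k=0: a=7, p=7, q=1
  k=1: a=3, p=22, q=3
  k=2: a=3, p=73, q=10
  k=3: a=1, p=95, q=13

95/13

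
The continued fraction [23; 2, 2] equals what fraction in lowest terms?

117/5

Fold from the inside: start with 2/1.
  2 + 1/2 = 5/2
  23 + 2/5 = 117/5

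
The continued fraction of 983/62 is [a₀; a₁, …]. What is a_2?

5

983 = 15·62 + 53   →  a_0 = 15
62 = 1·53 + 9   →  a_1 = 1
53 = 5·9 + 8   →  a_2 = 5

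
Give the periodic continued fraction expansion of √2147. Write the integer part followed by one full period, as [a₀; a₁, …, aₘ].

a₀ = ⌊√2147⌋ = 46.
With m₀=0, d₀=1 and mₖ₊₁ = dₖaₖ − mₖ, dₖ₊₁ = (n − mₖ₊₁²)/dₖ, aₖ₊₁ = ⌊(a₀+mₖ₊₁)/dₖ₊₁⌋:
  k=1: m=46, d=31, a=2
  k=2: m=16, d=61, a=1
  k=3: m=45, d=2, a=45
  k=4: m=45, d=61, a=1
  k=5: m=16, d=31, a=2
  k=6: m=46, d=1, a=92
d=1 and a=2a₀=92 at k=6, so the next step gives (m, d) = (46, 31) again — its k=1 value — and the period has length 6.

[46; 2, 1, 45, 1, 2, 92]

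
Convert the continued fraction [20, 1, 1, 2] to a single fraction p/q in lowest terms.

Using pₖ = aₖpₖ₋₁ + pₖ₋₂ and qₖ = aₖqₖ₋₁ + qₖ₋₂:
  k=0: a=20, p=20, q=1
  k=1: a=1, p=21, q=1
  k=2: a=1, p=41, q=2
  k=3: a=2, p=103, q=5

103/5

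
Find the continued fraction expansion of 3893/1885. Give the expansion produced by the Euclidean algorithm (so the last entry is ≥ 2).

3893 = 2·1885 + 123
1885 = 15·123 + 40
123 = 3·40 + 3
40 = 13·3 + 1
3 = 3·1 + 0  (stop)
So 3893/1885 = [2; 15, 3, 13, 3].

[2; 15, 3, 13, 3]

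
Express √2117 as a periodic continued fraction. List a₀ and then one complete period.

[46; 92]

a₀ = ⌊√2117⌋ = 46.
With m₀=0, d₀=1 and mₖ₊₁ = dₖaₖ − mₖ, dₖ₊₁ = (n − mₖ₊₁²)/dₖ, aₖ₊₁ = ⌊(a₀+mₖ₊₁)/dₖ₊₁⌋:
  k=1: m=46, d=1, a=92
d=1 and a=2a₀=92 at k=1, so the next step gives (m, d) = (46, 1) again — its k=1 value — and the period has length 1.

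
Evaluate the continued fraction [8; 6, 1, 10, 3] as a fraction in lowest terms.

1914/235

Using pₖ = aₖpₖ₋₁ + pₖ₋₂ and qₖ = aₖqₖ₋₁ + qₖ₋₂:
  k=0: a=8, p=8, q=1
  k=1: a=6, p=49, q=6
  k=2: a=1, p=57, q=7
  k=3: a=10, p=619, q=76
  k=4: a=3, p=1914, q=235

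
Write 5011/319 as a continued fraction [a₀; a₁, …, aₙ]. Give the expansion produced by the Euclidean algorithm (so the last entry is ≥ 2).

[15; 1, 2, 2, 3, 13]

5011 = 15·319 + 226
319 = 1·226 + 93
226 = 2·93 + 40
93 = 2·40 + 13
40 = 3·13 + 1
13 = 13·1 + 0  (stop)
So 5011/319 = [15; 1, 2, 2, 3, 13].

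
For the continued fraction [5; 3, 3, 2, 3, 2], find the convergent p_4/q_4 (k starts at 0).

Using pₖ = aₖpₖ₋₁ + pₖ₋₂, qₖ = aₖqₖ₋₁ + qₖ₋₂ (with p₋₁=1, p₋₂=0, q₋₁=0, q₋₂=1):
  k=0: a=5, p=5, q=1
  k=1: a=3, p=16, q=3
  k=2: a=3, p=53, q=10
  k=3: a=2, p=122, q=23
  k=4: a=3, p=419, q=79

419/79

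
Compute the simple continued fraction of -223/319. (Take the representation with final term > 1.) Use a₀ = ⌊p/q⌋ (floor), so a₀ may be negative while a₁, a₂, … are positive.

[-1; 3, 3, 10, 3]

-223 = -1×319 + 96
319 = 3×96 + 31
96 = 3×31 + 3
31 = 10×3 + 1
3 = 3×1 + 0  (stop)
So -223/319 = [-1; 3, 3, 10, 3].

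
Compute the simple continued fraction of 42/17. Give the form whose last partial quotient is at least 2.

42 = 2·17 + 8
17 = 2·8 + 1
8 = 8·1 + 0  (stop)
So 42/17 = [2; 2, 8].

[2; 2, 8]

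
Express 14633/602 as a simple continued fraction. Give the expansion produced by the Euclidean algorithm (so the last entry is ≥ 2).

[24; 3, 3, 1, 14, 1, 2]

14633 = 24·602 + 185
602 = 3·185 + 47
185 = 3·47 + 44
47 = 1·44 + 3
44 = 14·3 + 2
3 = 1·2 + 1
2 = 2·1 + 0  (stop)
So 14633/602 = [24; 3, 3, 1, 14, 1, 2].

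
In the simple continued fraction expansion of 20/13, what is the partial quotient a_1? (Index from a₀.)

20 = 1·13 + 7   →  a_0 = 1
13 = 1·7 + 6   →  a_1 = 1

1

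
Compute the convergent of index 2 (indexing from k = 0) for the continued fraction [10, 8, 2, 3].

172/17

Using pₖ = aₖpₖ₋₁ + pₖ₋₂, qₖ = aₖqₖ₋₁ + qₖ₋₂ (with p₋₁=1, p₋₂=0, q₋₁=0, q₋₂=1):
  k=0: a=10, p=10, q=1
  k=1: a=8, p=81, q=8
  k=2: a=2, p=172, q=17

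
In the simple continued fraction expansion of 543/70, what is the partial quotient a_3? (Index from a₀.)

8

543 = 7·70 + 53   →  a_0 = 7
70 = 1·53 + 17   →  a_1 = 1
53 = 3·17 + 2   →  a_2 = 3
17 = 8·2 + 1   →  a_3 = 8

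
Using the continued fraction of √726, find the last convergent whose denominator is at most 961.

√726 = [26; 1, 16, 1, 52, …] (period length 4).
Convergents:
  p_0/q_0 = 26/1
  p_1/q_1 = 27/1
  p_2/q_2 = 458/17
  p_3/q_3 = 485/18
  p_4/q_4 = 25678/953
  p_5/q_5 = 26163/971
q_4 = 953 ≤ 961 < 971 = q_5, so the answer is 25678/953.

25678/953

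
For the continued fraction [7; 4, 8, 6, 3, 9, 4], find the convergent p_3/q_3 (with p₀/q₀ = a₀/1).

Using pₖ = aₖpₖ₋₁ + pₖ₋₂, qₖ = aₖqₖ₋₁ + qₖ₋₂ (with p₋₁=1, p₋₂=0, q₋₁=0, q₋₂=1):
  k=0: a=7, p=7, q=1
  k=1: a=4, p=29, q=4
  k=2: a=8, p=239, q=33
  k=3: a=6, p=1463, q=202

1463/202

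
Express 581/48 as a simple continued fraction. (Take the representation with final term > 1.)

[12; 9, 1, 1, 2]

581 = 12·48 + 5
48 = 9·5 + 3
5 = 1·3 + 2
3 = 1·2 + 1
2 = 2·1 + 0  (stop)
So 581/48 = [12; 9, 1, 1, 2].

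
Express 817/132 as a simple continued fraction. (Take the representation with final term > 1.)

817 = 6*132 + 25
132 = 5*25 + 7
25 = 3*7 + 4
7 = 1*4 + 3
4 = 1*3 + 1
3 = 3*1 + 0  (stop)
So 817/132 = [6; 5, 3, 1, 1, 3].

[6; 5, 3, 1, 1, 3]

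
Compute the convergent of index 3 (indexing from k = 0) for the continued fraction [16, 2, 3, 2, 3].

263/16

Using pₖ = aₖpₖ₋₁ + pₖ₋₂, qₖ = aₖqₖ₋₁ + qₖ₋₂ (with p₋₁=1, p₋₂=0, q₋₁=0, q₋₂=1):
  k=0: a=16, p=16, q=1
  k=1: a=2, p=33, q=2
  k=2: a=3, p=115, q=7
  k=3: a=2, p=263, q=16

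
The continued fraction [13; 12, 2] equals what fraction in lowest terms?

327/25

Fold from the inside: start with 2/1.
  12 + 1/2 = 25/2
  13 + 2/25 = 327/25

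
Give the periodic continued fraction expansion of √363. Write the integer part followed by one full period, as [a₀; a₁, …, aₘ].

[19; 19, 38]

a₀ = ⌊√363⌋ = 19.
With m₀=0, d₀=1 and mₖ₊₁ = dₖaₖ − mₖ, dₖ₊₁ = (n − mₖ₊₁²)/dₖ, aₖ₊₁ = ⌊(a₀+mₖ₊₁)/dₖ₊₁⌋:
  k=1: m=19, d=2, a=19
  k=2: m=19, d=1, a=38
d=1 and a=2a₀=38 at k=2, so the next step gives (m, d) = (19, 2) again — its k=1 value — and the period has length 2.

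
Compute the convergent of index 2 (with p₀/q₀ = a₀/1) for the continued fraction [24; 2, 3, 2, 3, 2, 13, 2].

171/7

Using pₖ = aₖpₖ₋₁ + pₖ₋₂, qₖ = aₖqₖ₋₁ + qₖ₋₂ (with p₋₁=1, p₋₂=0, q₋₁=0, q₋₂=1):
  k=0: a=24, p=24, q=1
  k=1: a=2, p=49, q=2
  k=2: a=3, p=171, q=7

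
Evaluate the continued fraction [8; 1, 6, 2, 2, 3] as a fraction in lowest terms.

1117/126

Using pₖ = aₖpₖ₋₁ + pₖ₋₂ and qₖ = aₖqₖ₋₁ + qₖ₋₂:
  k=0: a=8, p=8, q=1
  k=1: a=1, p=9, q=1
  k=2: a=6, p=62, q=7
  k=3: a=2, p=133, q=15
  k=4: a=2, p=328, q=37
  k=5: a=3, p=1117, q=126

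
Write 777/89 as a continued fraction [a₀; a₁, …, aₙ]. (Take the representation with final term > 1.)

777 = 8*89 + 65
89 = 1*65 + 24
65 = 2*24 + 17
24 = 1*17 + 7
17 = 2*7 + 3
7 = 2*3 + 1
3 = 3*1 + 0  (stop)
So 777/89 = [8; 1, 2, 1, 2, 2, 3].

[8; 1, 2, 1, 2, 2, 3]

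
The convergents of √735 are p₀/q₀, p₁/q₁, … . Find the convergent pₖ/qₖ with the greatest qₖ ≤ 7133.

119071/4392

√735 = [27; 9, 54, …] (period length 2).
Convergents:
  p_0/q_0 = 27/1
  p_1/q_1 = 244/9
  p_2/q_2 = 13203/487
  p_3/q_3 = 119071/4392
  p_4/q_4 = 6443037/237655
q_3 = 4392 ≤ 7133 < 237655 = q_4, so the answer is 119071/4392.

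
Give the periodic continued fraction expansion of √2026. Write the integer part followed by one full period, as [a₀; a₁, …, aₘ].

a₀ = ⌊√2026⌋ = 45.
With m₀=0, d₀=1 and mₖ₊₁ = dₖaₖ − mₖ, dₖ₊₁ = (n − mₖ₊₁²)/dₖ, aₖ₊₁ = ⌊(a₀+mₖ₊₁)/dₖ₊₁⌋:
  k=1: m=45, d=1, a=90
d=1 and a=2a₀=90 at k=1, so the next step gives (m, d) = (45, 1) again — its k=1 value — and the period has length 1.

[45; 90]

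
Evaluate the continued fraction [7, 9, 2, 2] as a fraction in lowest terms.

334/47

Using pₖ = aₖpₖ₋₁ + pₖ₋₂ and qₖ = aₖqₖ₋₁ + qₖ₋₂:
  k=0: a=7, p=7, q=1
  k=1: a=9, p=64, q=9
  k=2: a=2, p=135, q=19
  k=3: a=2, p=334, q=47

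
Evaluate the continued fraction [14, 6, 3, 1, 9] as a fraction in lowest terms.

3455/244

Fold from the inside: start with 9/1.
  1 + 1/9 = 10/9
  3 + 9/10 = 39/10
  6 + 10/39 = 244/39
  14 + 39/244 = 3455/244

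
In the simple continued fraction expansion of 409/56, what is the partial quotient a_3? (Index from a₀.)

2

409 = 7·56 + 17   →  a_0 = 7
56 = 3·17 + 5   →  a_1 = 3
17 = 3·5 + 2   →  a_2 = 3
5 = 2·2 + 1   →  a_3 = 2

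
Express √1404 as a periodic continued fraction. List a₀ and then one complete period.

a₀ = ⌊√1404⌋ = 37.
With m₀=0, d₀=1 and mₖ₊₁ = dₖaₖ − mₖ, dₖ₊₁ = (n − mₖ₊₁²)/dₖ, aₖ₊₁ = ⌊(a₀+mₖ₊₁)/dₖ₊₁⌋:
  k=1: m=37, d=35, a=2
  k=2: m=33, d=9, a=7
  k=3: m=30, d=56, a=1
  k=4: m=26, d=13, a=4
  k=5: m=26, d=56, a=1
  k=6: m=30, d=9, a=7
  k=7: m=33, d=35, a=2
  k=8: m=37, d=1, a=74
d=1 and a=2a₀=74 at k=8, so the next step gives (m, d) = (37, 35) again — its k=1 value — and the period has length 8.

[37; 2, 7, 1, 4, 1, 7, 2, 74]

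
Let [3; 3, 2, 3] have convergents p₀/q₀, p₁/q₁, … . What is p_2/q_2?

Using pₖ = aₖpₖ₋₁ + pₖ₋₂, qₖ = aₖqₖ₋₁ + qₖ₋₂ (with p₋₁=1, p₋₂=0, q₋₁=0, q₋₂=1):
  k=0: a=3, p=3, q=1
  k=1: a=3, p=10, q=3
  k=2: a=2, p=23, q=7

23/7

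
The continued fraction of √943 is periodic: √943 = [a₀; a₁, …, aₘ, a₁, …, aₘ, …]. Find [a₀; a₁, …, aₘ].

[30; 1, 2, 2, 2, 1, 60]

a₀ = ⌊√943⌋ = 30.
With m₀=0, d₀=1 and mₖ₊₁ = dₖaₖ − mₖ, dₖ₊₁ = (n − mₖ₊₁²)/dₖ, aₖ₊₁ = ⌊(a₀+mₖ₊₁)/dₖ₊₁⌋:
  k=1: m=30, d=43, a=1
  k=2: m=13, d=18, a=2
  k=3: m=23, d=23, a=2
  k=4: m=23, d=18, a=2
  k=5: m=13, d=43, a=1
  k=6: m=30, d=1, a=60
d=1 and a=2a₀=60 at k=6, so the next step gives (m, d) = (30, 43) again — its k=1 value — and the period has length 6.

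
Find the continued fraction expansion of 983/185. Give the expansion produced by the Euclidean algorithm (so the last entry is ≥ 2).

[5; 3, 5, 3, 1, 2]

983 = 5·185 + 58
185 = 3·58 + 11
58 = 5·11 + 3
11 = 3·3 + 2
3 = 1·2 + 1
2 = 2·1 + 0  (stop)
So 983/185 = [5; 3, 5, 3, 1, 2].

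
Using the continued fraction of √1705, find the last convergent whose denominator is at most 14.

√1705 = [41; 3, 2, 3, 82, …] (period length 4).
Convergents:
  p_0/q_0 = 41/1
  p_1/q_1 = 124/3
  p_2/q_2 = 289/7
  p_3/q_3 = 991/24
q_2 = 7 ≤ 14 < 24 = q_3, so the answer is 289/7.

289/7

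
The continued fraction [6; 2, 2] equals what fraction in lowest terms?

32/5

Using pₖ = aₖpₖ₋₁ + pₖ₋₂ and qₖ = aₖqₖ₋₁ + qₖ₋₂:
  k=0: a=6, p=6, q=1
  k=1: a=2, p=13, q=2
  k=2: a=2, p=32, q=5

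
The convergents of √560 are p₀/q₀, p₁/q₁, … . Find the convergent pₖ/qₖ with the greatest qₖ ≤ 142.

3313/140

√560 = [23; 1, 1, 1, 46, …] (period length 4).
Convergents:
  p_0/q_0 = 23/1
  p_1/q_1 = 24/1
  p_2/q_2 = 47/2
  p_3/q_3 = 71/3
  p_4/q_4 = 3313/140
  p_5/q_5 = 3384/143
q_4 = 140 ≤ 142 < 143 = q_5, so the answer is 3313/140.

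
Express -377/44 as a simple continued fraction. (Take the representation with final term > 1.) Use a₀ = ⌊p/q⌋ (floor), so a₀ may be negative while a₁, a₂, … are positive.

-377 = -9·44 + 19
44 = 2·19 + 6
19 = 3·6 + 1
6 = 6·1 + 0  (stop)
So -377/44 = [-9; 2, 3, 6].

[-9; 2, 3, 6]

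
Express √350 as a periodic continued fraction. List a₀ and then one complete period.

a₀ = ⌊√350⌋ = 18.
With m₀=0, d₀=1 and mₖ₊₁ = dₖaₖ − mₖ, dₖ₊₁ = (n − mₖ₊₁²)/dₖ, aₖ₊₁ = ⌊(a₀+mₖ₊₁)/dₖ₊₁⌋:
  k=1: m=18, d=26, a=1
  k=2: m=8, d=11, a=2
  k=3: m=14, d=14, a=2
  k=4: m=14, d=11, a=2
  k=5: m=8, d=26, a=1
  k=6: m=18, d=1, a=36
d=1 and a=2a₀=36 at k=6, so the next step gives (m, d) = (18, 26) again — its k=1 value — and the period has length 6.

[18; 1, 2, 2, 2, 1, 36]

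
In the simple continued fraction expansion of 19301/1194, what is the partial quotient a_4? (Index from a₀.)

2

19301 = 16·1194 + 197   →  a_0 = 16
1194 = 6·197 + 12   →  a_1 = 6
197 = 16·12 + 5   →  a_2 = 16
12 = 2·5 + 2   →  a_3 = 2
5 = 2·2 + 1   →  a_4 = 2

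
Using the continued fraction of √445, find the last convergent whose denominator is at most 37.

443/21

√445 = [21; 10, 1, 1, 10, 42, …] (period length 5).
Convergents:
  p_0/q_0 = 21/1
  p_1/q_1 = 211/10
  p_2/q_2 = 232/11
  p_3/q_3 = 443/21
  p_4/q_4 = 4662/221
q_3 = 21 ≤ 37 < 221 = q_4, so the answer is 443/21.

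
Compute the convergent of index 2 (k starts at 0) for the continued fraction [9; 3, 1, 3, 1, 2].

37/4

Using pₖ = aₖpₖ₋₁ + pₖ₋₂, qₖ = aₖqₖ₋₁ + qₖ₋₂ (with p₋₁=1, p₋₂=0, q₋₁=0, q₋₂=1):
  k=0: a=9, p=9, q=1
  k=1: a=3, p=28, q=3
  k=2: a=1, p=37, q=4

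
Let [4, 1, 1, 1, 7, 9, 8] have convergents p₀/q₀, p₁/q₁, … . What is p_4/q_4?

107/23

Using pₖ = aₖpₖ₋₁ + pₖ₋₂, qₖ = aₖqₖ₋₁ + qₖ₋₂ (with p₋₁=1, p₋₂=0, q₋₁=0, q₋₂=1):
  k=0: a=4, p=4, q=1
  k=1: a=1, p=5, q=1
  k=2: a=1, p=9, q=2
  k=3: a=1, p=14, q=3
  k=4: a=7, p=107, q=23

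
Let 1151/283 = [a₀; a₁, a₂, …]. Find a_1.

1151 = 4·283 + 19   →  a_0 = 4
283 = 14·19 + 17   →  a_1 = 14

14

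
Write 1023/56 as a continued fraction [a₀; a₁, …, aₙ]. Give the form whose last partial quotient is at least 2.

1023 = 18·56 + 15
56 = 3·15 + 11
15 = 1·11 + 4
11 = 2·4 + 3
4 = 1·3 + 1
3 = 3·1 + 0  (stop)
So 1023/56 = [18; 3, 1, 2, 1, 3].

[18; 3, 1, 2, 1, 3]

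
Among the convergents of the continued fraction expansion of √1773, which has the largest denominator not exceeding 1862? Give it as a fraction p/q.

√1773 = [42; 9, 2, 1, 8, 1, 2, 9, 84, …] (period length 8).
Convergents:
  p_0/q_0 = 42/1
  p_1/q_1 = 379/9
  p_2/q_2 = 800/19
  p_3/q_3 = 1179/28
  p_4/q_4 = 10232/243
  p_5/q_5 = 11411/271
  p_6/q_6 = 33054/785
  p_7/q_7 = 308897/7336
q_6 = 785 ≤ 1862 < 7336 = q_7, so the answer is 33054/785.

33054/785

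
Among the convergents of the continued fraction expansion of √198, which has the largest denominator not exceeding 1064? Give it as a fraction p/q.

√198 = [14; 14, 28, …] (period length 2).
Convergents:
  p_0/q_0 = 14/1
  p_1/q_1 = 197/14
  p_2/q_2 = 5530/393
  p_3/q_3 = 77617/5516
q_2 = 393 ≤ 1064 < 5516 = q_3, so the answer is 5530/393.

5530/393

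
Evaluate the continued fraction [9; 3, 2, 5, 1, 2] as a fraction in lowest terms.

Using pₖ = aₖpₖ₋₁ + pₖ₋₂ and qₖ = aₖqₖ₋₁ + qₖ₋₂:
  k=0: a=9, p=9, q=1
  k=1: a=3, p=28, q=3
  k=2: a=2, p=65, q=7
  k=3: a=5, p=353, q=38
  k=4: a=1, p=418, q=45
  k=5: a=2, p=1189, q=128

1189/128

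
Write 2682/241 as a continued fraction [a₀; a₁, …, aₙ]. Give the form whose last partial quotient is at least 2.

[11; 7, 1, 3, 2, 3]

2682 = 11*241 + 31
241 = 7*31 + 24
31 = 1*24 + 7
24 = 3*7 + 3
7 = 2*3 + 1
3 = 3*1 + 0  (stop)
So 2682/241 = [11; 7, 1, 3, 2, 3].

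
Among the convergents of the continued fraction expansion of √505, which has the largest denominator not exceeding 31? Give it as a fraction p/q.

√505 = [22; 2, 8, 2, 44, …] (period length 4).
Convergents:
  p_0/q_0 = 22/1
  p_1/q_1 = 45/2
  p_2/q_2 = 382/17
  p_3/q_3 = 809/36
q_2 = 17 ≤ 31 < 36 = q_3, so the answer is 382/17.

382/17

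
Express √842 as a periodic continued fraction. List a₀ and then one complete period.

[29; 58]

a₀ = ⌊√842⌋ = 29.
With m₀=0, d₀=1 and mₖ₊₁ = dₖaₖ − mₖ, dₖ₊₁ = (n − mₖ₊₁²)/dₖ, aₖ₊₁ = ⌊(a₀+mₖ₊₁)/dₖ₊₁⌋:
  k=1: m=29, d=1, a=58
d=1 and a=2a₀=58 at k=1, so the next step gives (m, d) = (29, 1) again — its k=1 value — and the period has length 1.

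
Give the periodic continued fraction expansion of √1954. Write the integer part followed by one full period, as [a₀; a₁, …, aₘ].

[44; 4, 1, 9, 44, 9, 1, 4, 88]

a₀ = ⌊√1954⌋ = 44.
With m₀=0, d₀=1 and mₖ₊₁ = dₖaₖ − mₖ, dₖ₊₁ = (n − mₖ₊₁²)/dₖ, aₖ₊₁ = ⌊(a₀+mₖ₊₁)/dₖ₊₁⌋:
  k=1: m=44, d=18, a=4
  k=2: m=28, d=65, a=1
  k=3: m=37, d=9, a=9
  k=4: m=44, d=2, a=44
  k=5: m=44, d=9, a=9
  k=6: m=37, d=65, a=1
  k=7: m=28, d=18, a=4
  k=8: m=44, d=1, a=88
d=1 and a=2a₀=88 at k=8, so the next step gives (m, d) = (44, 18) again — its k=1 value — and the period has length 8.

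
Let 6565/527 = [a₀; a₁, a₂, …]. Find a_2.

6565 = 12·527 + 241   →  a_0 = 12
527 = 2·241 + 45   →  a_1 = 2
241 = 5·45 + 16   →  a_2 = 5

5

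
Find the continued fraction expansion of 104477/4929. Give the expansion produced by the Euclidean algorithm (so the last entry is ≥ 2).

[21; 5, 10, 1, 7, 11]

104477 = 21·4929 + 968
4929 = 5·968 + 89
968 = 10·89 + 78
89 = 1·78 + 11
78 = 7·11 + 1
11 = 11·1 + 0  (stop)
So 104477/4929 = [21; 5, 10, 1, 7, 11].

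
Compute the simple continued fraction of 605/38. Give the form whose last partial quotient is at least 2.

[15; 1, 11, 1, 2]

605 = 15*38 + 35
38 = 1*35 + 3
35 = 11*3 + 2
3 = 1*2 + 1
2 = 2*1 + 0  (stop)
So 605/38 = [15; 1, 11, 1, 2].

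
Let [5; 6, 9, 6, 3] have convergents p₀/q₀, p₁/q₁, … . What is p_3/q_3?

Using pₖ = aₖpₖ₋₁ + pₖ₋₂, qₖ = aₖqₖ₋₁ + qₖ₋₂ (with p₋₁=1, p₋₂=0, q₋₁=0, q₋₂=1):
  k=0: a=5, p=5, q=1
  k=1: a=6, p=31, q=6
  k=2: a=9, p=284, q=55
  k=3: a=6, p=1735, q=336

1735/336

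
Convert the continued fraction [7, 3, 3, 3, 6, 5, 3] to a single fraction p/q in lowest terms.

Using pₖ = aₖpₖ₋₁ + pₖ₋₂ and qₖ = aₖqₖ₋₁ + qₖ₋₂:
  k=0: a=7, p=7, q=1
  k=1: a=3, p=22, q=3
  k=2: a=3, p=73, q=10
  k=3: a=3, p=241, q=33
  k=4: a=6, p=1519, q=208
  k=5: a=5, p=7836, q=1073
  k=6: a=3, p=25027, q=3427

25027/3427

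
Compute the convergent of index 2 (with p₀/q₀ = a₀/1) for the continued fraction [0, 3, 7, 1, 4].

Using pₖ = aₖpₖ₋₁ + pₖ₋₂, qₖ = aₖqₖ₋₁ + qₖ₋₂ (with p₋₁=1, p₋₂=0, q₋₁=0, q₋₂=1):
  k=0: a=0, p=0, q=1
  k=1: a=3, p=1, q=3
  k=2: a=7, p=7, q=22

7/22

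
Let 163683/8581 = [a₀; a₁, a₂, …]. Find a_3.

163683 = 19·8581 + 644   →  a_0 = 19
8581 = 13·644 + 209   →  a_1 = 13
644 = 3·209 + 17   →  a_2 = 3
209 = 12·17 + 5   →  a_3 = 12

12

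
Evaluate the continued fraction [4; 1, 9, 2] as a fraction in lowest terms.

Fold from the inside: start with 2/1.
  9 + 1/2 = 19/2
  1 + 2/19 = 21/19
  4 + 19/21 = 103/21

103/21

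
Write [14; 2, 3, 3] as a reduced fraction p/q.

Fold from the inside: start with 3/1.
  3 + 1/3 = 10/3
  2 + 3/10 = 23/10
  14 + 10/23 = 332/23

332/23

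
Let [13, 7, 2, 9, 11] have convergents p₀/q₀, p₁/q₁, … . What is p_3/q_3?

1865/142

Using pₖ = aₖpₖ₋₁ + pₖ₋₂, qₖ = aₖqₖ₋₁ + qₖ₋₂ (with p₋₁=1, p₋₂=0, q₋₁=0, q₋₂=1):
  k=0: a=13, p=13, q=1
  k=1: a=7, p=92, q=7
  k=2: a=2, p=197, q=15
  k=3: a=9, p=1865, q=142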